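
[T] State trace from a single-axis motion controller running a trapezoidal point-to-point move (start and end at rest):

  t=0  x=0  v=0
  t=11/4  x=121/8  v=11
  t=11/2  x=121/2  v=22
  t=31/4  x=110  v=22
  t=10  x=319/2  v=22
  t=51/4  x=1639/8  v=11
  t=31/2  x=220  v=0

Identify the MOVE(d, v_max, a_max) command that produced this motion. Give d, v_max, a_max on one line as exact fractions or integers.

final state: t=31/2, x=220, v=0 → d = 220
a_max = (11−0)/(11/4−0) = 4
max v = 22 over t∈[11/2,10] → v_max = 22
check: 22·(11/2+9/2) = 220 ✓

d=220 v_max=22 a_max=4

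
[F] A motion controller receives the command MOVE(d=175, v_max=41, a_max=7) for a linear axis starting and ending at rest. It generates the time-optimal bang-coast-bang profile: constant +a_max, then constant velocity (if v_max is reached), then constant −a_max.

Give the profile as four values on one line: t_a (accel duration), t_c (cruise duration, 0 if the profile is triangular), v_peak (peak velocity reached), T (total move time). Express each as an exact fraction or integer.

t_a=5 t_c=0 v_peak=35 T=10

v_max²/a_max = 41²/7 = 1681/7
175 < 1681/7 ⇒ no cruise
v_peak = √(175·7) = √1225 = 35
t_a = 35/7 = 5; t_c = 0
T = 2·5 = 10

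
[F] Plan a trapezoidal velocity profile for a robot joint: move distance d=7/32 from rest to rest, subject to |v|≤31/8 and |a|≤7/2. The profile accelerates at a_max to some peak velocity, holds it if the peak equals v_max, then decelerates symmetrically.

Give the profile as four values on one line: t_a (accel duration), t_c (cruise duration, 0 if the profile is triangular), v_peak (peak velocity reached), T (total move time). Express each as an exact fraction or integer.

v_max²/a_max = (31/8)²/(7/2) = 961/224
7/32 < 961/224 ⇒ no cruise
v_peak = √(7/32·7/2) = √(49/64) = 7/8
t_a = (7/8)/(7/2) = 1/4; t_c = 0
T = 2·1/4 = 1/2

t_a=1/4 t_c=0 v_peak=7/8 T=1/2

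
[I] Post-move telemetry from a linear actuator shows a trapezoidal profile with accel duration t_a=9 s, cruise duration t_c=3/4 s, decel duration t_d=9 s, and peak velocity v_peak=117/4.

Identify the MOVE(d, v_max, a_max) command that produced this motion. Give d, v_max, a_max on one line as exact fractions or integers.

d=4563/16 v_max=117/4 a_max=13/4

a_max = (117/4)/9 = 13/4
d_a = ½·117/4·9 = 1053/8; d_c = 117/4·3/4 = 351/16
d = 2·1053/8 + 351/16 = 4563/16
t_c = 3/4 > 0 ⇒ limit active, v_max = 117/4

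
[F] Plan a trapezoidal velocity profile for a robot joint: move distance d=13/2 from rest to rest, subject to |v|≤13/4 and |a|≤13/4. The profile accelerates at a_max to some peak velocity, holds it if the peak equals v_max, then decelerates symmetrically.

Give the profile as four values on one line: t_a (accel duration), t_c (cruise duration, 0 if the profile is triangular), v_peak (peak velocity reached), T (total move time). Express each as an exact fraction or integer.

t_a=1 t_c=1 v_peak=13/4 T=3

(v_max)²/a_max = (13/4)²/(13/4) = 13/4
13/2 ≥ 13/4 → trapezoidal
t_a = (13/4)/(13/4) = 1; v_peak = 13/4
d_cruise = 13/2 − 13/4 = 13/4; t_c = (13/4)/(13/4) = 1
T = 2·1 + 1 = 3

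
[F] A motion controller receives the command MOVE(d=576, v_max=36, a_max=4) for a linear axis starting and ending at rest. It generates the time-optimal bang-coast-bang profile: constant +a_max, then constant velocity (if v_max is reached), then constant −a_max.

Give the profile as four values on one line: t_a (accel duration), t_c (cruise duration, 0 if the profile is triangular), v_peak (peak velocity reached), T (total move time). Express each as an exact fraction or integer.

vₘ²/aₘ = 36²/4 = 324
576 ≥ 324 ⇒ cruise phase
t_a = 36/4 = 9; v_peak = 36
d_cruise = 576 − 324 = 252; t_c = 252/36 = 7
T = 2·9 + 7 = 25

t_a=9 t_c=7 v_peak=36 T=25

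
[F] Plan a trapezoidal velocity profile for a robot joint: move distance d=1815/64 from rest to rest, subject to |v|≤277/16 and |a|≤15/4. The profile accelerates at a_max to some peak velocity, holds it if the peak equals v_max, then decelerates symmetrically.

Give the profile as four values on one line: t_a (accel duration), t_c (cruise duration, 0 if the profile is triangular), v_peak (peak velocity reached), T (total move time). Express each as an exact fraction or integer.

t_a=11/4 t_c=0 v_peak=165/16 T=11/2

(v_max)²/a_max = (277/16)²/(15/4) = 76729/960
1815/64 < 76729/960 ⇒ no cruise
v_peak = √(1815/64·15/4) = √(27225/256) = 165/16
t_a = (165/16)/(15/4) = 11/4; t_c = 0
T = 2·11/4 = 11/2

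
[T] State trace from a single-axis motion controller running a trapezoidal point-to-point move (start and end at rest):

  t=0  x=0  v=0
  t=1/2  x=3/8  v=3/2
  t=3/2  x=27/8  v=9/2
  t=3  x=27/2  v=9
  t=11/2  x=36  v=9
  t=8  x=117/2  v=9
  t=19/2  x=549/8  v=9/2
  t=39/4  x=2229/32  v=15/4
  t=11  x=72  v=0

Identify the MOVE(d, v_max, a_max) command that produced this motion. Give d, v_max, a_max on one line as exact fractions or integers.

d=72 v_max=9 a_max=3

final state: t=11, x=72, v=0 → d = 72
a_max = (3/2−0)/(1/2−0) = 3
max v = 9 over t∈[3,8] → v_max = 9
check: 9·(3+5) = 72 ✓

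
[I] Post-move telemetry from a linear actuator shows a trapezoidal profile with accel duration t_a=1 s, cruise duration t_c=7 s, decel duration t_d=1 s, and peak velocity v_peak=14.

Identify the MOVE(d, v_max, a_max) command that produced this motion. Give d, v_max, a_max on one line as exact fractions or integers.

a_max = 14/1 = 14
d_a = ½·14·1 = 7; d_c = 14·7 = 98
d = 2·7 + 98 = 112
t_c = 7 > 0 → v_max = v_peak = 14

d=112 v_max=14 a_max=14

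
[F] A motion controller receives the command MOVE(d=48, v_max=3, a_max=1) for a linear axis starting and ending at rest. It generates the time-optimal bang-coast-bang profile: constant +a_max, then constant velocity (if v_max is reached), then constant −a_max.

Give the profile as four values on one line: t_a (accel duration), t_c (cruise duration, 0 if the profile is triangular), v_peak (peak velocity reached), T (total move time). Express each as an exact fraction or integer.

t_a=3 t_c=13 v_peak=3 T=19

v_max²/a_max = 3²/1 = 9
48 ≥ 9 so v_max reached
t_a = 3/1 = 3; v_peak = 3
d_cruise = 48 − 9 = 39; t_c = 39/3 = 13
T = 2·3 + 13 = 19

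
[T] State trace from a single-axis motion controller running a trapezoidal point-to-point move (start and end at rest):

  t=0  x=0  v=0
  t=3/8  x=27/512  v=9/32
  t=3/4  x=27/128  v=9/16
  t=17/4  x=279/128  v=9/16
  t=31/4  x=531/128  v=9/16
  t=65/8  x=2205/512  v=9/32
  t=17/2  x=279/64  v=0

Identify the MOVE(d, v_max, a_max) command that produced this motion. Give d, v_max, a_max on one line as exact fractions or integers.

final state: t=17/2, x=279/64, v=0 → d = 279/64
a_max = (9/32−0)/(3/8−0) = 3/4
max v = 9/16 over t∈[3/4,31/4] → v_max = 9/16
check: 9/16·(3/4+7) = 279/64 ✓

d=279/64 v_max=9/16 a_max=3/4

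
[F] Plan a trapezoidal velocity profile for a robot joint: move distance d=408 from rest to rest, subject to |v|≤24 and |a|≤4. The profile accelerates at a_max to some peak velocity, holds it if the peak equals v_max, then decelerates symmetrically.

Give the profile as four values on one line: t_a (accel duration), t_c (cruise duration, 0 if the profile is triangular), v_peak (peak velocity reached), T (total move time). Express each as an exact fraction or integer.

vₘ²/aₘ = 24²/4 = 144
408 ≥ 144 → trapezoidal
t_a = 24/4 = 6; v_peak = 24
d_cruise = 408 − 144 = 264; t_c = 264/24 = 11
T = 2·6 + 11 = 23

t_a=6 t_c=11 v_peak=24 T=23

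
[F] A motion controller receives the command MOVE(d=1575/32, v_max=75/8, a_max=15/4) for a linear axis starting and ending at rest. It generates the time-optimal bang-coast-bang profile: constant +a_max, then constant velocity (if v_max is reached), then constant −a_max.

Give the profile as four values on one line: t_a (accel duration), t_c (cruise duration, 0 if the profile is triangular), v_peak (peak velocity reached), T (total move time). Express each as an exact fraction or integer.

(v_max)²/a_max = (75/8)²/(15/4) = 375/16
1575/32 ≥ 375/16 ⇒ cruise phase
t_a = (75/8)/(15/4) = 5/2; v_peak = 75/8
d_cruise = 1575/32 − 375/16 = 825/32; t_c = (825/32)/(75/8) = 11/4
T = 2·5/2 + 11/4 = 31/4

t_a=5/2 t_c=11/4 v_peak=75/8 T=31/4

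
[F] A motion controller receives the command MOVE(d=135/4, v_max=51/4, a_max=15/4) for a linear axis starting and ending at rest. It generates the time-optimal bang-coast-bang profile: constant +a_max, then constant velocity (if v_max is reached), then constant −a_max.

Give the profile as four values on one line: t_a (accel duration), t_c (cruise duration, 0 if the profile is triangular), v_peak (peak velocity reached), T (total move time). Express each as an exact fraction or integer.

t_a=3 t_c=0 v_peak=45/4 T=6

vₘ²/aₘ = (51/4)²/(15/4) = 867/20
135/4 < 867/20 so t_c = 0
v_peak = √(135/4·15/4) = √(2025/16) = 45/4
t_a = (45/4)/(15/4) = 3; t_c = 0
T = 2·3 = 6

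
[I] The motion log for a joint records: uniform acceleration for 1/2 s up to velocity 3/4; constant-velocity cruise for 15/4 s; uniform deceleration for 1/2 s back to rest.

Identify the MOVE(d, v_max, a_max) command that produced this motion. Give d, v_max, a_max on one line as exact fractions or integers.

a_max = (3/4)/(1/2) = 3/2
d_a = ½·3/4·1/2 = 3/16; d_c = 3/4·15/4 = 45/16
d = 2·3/16 + 45/16 = 51/16
t_c = 15/4 > 0 → v_max = v_peak = 3/4

d=51/16 v_max=3/4 a_max=3/2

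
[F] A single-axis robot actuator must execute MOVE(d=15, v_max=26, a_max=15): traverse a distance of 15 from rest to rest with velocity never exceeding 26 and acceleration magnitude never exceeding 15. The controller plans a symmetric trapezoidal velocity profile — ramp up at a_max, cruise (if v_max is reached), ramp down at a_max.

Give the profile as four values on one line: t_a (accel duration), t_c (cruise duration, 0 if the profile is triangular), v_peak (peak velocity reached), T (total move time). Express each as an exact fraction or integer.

v_max²/a_max = 26²/15 = 676/15
15 < 676/15 so t_c = 0
v_peak = √(15·15) = √225 = 15
t_a = 15/15 = 1; t_c = 0
T = 2·1 = 2

t_a=1 t_c=0 v_peak=15 T=2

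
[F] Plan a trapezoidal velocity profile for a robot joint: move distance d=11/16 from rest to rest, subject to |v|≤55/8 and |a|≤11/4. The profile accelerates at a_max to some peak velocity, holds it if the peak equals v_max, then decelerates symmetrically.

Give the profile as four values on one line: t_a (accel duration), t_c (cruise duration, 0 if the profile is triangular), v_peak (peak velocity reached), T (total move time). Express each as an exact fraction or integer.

t_a=1/2 t_c=0 v_peak=11/8 T=1

vₘ²/aₘ = (55/8)²/(11/4) = 275/16
11/16 < 275/16 → triangular
v_peak = √(11/16·11/4) = √(121/64) = 11/8
t_a = (11/8)/(11/4) = 1/2; t_c = 0
T = 2·1/2 = 1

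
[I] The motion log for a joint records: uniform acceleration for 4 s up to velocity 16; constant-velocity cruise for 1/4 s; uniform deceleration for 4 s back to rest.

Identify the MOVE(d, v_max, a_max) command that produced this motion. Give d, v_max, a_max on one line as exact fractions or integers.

a_max = 16/4 = 4
d_a = ½·16·4 = 32; d_c = 16·1/4 = 4
d = 2·32 + 4 = 68
t_c = 1/4 > 0 → v_max = v_peak = 16

d=68 v_max=16 a_max=4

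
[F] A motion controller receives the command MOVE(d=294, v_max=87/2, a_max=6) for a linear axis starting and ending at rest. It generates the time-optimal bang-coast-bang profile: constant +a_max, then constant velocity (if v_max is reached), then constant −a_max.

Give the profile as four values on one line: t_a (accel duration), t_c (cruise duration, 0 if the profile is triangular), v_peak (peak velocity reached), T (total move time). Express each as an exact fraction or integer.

t_a=7 t_c=0 v_peak=42 T=14

vₘ²/aₘ = (87/2)²/6 = 2523/8
294 < 2523/8 ⇒ no cruise
v_peak = √(294·6) = √1764 = 42
t_a = 42/6 = 7; t_c = 0
T = 2·7 = 14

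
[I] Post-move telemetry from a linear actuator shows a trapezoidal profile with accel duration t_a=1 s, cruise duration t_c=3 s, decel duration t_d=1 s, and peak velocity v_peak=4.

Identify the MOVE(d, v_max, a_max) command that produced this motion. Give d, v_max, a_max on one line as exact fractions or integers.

d=16 v_max=4 a_max=4

a_max = 4/1 = 4
d_a = ½·4·1 = 2; d_c = 4·3 = 12
d = 2·2 + 12 = 16
t_c = 3 > 0 ⇒ limit active, v_max = 4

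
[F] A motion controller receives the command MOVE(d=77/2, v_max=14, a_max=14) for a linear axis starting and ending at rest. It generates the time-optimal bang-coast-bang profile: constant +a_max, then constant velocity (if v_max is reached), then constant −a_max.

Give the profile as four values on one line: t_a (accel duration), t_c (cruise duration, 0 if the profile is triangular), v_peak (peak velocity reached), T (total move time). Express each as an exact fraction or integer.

(v_max)²/a_max = 14²/14 = 14
77/2 ≥ 14 → trapezoidal
t_a = 14/14 = 1; v_peak = 14
d_cruise = 77/2 − 14 = 49/2; t_c = (49/2)/14 = 7/4
T = 2·1 + 7/4 = 15/4

t_a=1 t_c=7/4 v_peak=14 T=15/4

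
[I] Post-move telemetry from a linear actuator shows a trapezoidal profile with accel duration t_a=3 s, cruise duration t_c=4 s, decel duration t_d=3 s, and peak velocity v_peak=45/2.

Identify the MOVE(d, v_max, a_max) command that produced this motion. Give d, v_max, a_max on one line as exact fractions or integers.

a_max = (45/2)/3 = 15/2
d_a = ½·45/2·3 = 135/4; d_c = 45/2·4 = 90
d = 2·135/4 + 90 = 315/2
t_c = 4 > 0 ⇒ limit active, v_max = 45/2

d=315/2 v_max=45/2 a_max=15/2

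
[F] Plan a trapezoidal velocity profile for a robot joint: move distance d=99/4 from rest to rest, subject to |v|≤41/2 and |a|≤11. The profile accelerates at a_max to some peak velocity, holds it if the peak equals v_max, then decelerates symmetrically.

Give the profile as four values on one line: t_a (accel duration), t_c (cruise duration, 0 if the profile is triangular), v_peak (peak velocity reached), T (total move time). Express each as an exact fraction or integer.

t_a=3/2 t_c=0 v_peak=33/2 T=3

(v_max)²/a_max = (41/2)²/11 = 1681/44
99/4 < 1681/44 → triangular
v_peak = √(99/4·11) = √(1089/4) = 33/2
t_a = (33/2)/11 = 3/2; t_c = 0
T = 2·3/2 = 3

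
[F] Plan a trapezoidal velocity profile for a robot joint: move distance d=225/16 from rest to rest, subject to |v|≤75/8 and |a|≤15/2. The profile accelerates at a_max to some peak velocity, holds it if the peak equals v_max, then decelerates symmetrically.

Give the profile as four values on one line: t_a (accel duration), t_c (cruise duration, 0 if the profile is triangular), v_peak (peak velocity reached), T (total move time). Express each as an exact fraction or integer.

t_a=5/4 t_c=1/4 v_peak=75/8 T=11/4

vₘ²/aₘ = (75/8)²/(15/2) = 375/32
225/16 ≥ 375/32 → trapezoidal
t_a = (75/8)/(15/2) = 5/4; v_peak = 75/8
d_cruise = 225/16 − 375/32 = 75/32; t_c = (75/32)/(75/8) = 1/4
T = 2·5/4 + 1/4 = 11/4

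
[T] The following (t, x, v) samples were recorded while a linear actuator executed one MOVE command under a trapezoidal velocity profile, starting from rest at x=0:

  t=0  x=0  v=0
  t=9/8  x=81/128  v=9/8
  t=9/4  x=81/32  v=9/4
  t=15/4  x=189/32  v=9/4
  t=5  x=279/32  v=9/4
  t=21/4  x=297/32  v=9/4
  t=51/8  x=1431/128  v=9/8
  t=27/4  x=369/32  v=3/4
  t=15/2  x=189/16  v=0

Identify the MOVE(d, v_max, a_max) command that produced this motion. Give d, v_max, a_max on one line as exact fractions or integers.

final state: t=15/2, x=189/16, v=0 → d = 189/16
a_max = (9/8−0)/(9/8−0) = 1
max v = 9/4 over t∈[9/4,21/4] → v_max = 9/4
check: 9/4·(9/4+3) = 189/16 ✓

d=189/16 v_max=9/4 a_max=1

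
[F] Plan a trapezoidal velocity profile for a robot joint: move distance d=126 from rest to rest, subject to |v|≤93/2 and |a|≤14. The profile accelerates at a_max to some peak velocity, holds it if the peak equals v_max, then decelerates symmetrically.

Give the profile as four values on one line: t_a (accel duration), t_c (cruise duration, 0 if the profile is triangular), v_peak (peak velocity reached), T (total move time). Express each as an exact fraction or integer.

t_a=3 t_c=0 v_peak=42 T=6

v_max²/a_max = (93/2)²/14 = 8649/56
126 < 8649/56 → triangular
v_peak = √(126·14) = √1764 = 42
t_a = 42/14 = 3; t_c = 0
T = 2·3 = 6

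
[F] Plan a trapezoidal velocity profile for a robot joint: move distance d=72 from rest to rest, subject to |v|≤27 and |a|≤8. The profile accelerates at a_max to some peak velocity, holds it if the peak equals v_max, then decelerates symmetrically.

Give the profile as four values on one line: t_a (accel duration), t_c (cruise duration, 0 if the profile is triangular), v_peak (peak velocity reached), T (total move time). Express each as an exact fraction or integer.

t_a=3 t_c=0 v_peak=24 T=6

v_max²/a_max = 27²/8 = 729/8
72 < 729/8 → triangular
v_peak = √(72·8) = √576 = 24
t_a = 24/8 = 3; t_c = 0
T = 2·3 = 6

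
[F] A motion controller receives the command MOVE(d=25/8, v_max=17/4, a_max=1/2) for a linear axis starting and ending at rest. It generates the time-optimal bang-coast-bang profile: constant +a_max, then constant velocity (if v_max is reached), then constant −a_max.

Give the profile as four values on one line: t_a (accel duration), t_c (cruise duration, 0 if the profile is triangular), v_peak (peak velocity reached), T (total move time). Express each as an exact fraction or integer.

t_a=5/2 t_c=0 v_peak=5/4 T=5

vₘ²/aₘ = (17/4)²/(1/2) = 289/8
25/8 < 289/8 ⇒ no cruise
v_peak = √(25/8·1/2) = √(25/16) = 5/4
t_a = (5/4)/(1/2) = 5/2; t_c = 0
T = 2·5/2 = 5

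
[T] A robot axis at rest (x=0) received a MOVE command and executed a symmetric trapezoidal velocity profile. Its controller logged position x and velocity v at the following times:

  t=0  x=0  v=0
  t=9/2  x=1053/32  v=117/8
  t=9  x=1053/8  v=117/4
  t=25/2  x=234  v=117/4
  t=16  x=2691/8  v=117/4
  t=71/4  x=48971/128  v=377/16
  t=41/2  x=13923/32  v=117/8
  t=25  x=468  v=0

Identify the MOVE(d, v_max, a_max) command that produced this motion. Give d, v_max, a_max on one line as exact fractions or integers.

final state: t=25, x=468, v=0 → d = 468
a_max = (117/8−0)/(9/2−0) = 13/4
max v = 117/4 over t∈[9,16] → v_max = 117/4
check: 117/4·(9+7) = 468 ✓

d=468 v_max=117/4 a_max=13/4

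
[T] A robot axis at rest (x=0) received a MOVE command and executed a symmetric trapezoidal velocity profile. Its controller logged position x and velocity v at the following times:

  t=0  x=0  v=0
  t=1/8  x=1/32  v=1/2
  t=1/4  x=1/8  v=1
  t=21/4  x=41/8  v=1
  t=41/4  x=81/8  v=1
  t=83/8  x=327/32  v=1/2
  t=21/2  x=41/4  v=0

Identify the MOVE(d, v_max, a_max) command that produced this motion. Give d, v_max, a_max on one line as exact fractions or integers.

final state: t=21/2, x=41/4, v=0 → d = 41/4
a_max = (1/2−0)/(1/8−0) = 4
max v = 1 over t∈[1/4,41/4] → v_max = 1
check: 1·(1/4+10) = 41/4 ✓

d=41/4 v_max=1 a_max=4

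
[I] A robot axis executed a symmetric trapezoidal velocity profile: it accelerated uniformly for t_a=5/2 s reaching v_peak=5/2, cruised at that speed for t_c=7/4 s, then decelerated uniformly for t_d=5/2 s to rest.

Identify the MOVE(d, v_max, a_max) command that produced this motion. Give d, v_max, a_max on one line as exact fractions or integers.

a_max = (5/2)/(5/2) = 1
d_a = ½·5/2·5/2 = 25/8; d_c = 5/2·7/4 = 35/8
d = 2·25/8 + 35/8 = 85/8
t_c = 7/4 > 0 ⇒ limit active, v_max = 5/2

d=85/8 v_max=5/2 a_max=1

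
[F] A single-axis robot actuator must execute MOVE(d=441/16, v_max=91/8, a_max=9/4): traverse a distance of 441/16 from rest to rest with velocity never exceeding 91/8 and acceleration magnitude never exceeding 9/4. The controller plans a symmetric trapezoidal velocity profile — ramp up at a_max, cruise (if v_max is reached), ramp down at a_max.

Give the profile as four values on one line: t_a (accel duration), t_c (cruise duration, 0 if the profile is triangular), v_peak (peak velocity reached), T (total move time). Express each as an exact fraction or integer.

t_a=7/2 t_c=0 v_peak=63/8 T=7

v_max²/a_max = (91/8)²/(9/4) = 8281/144
441/16 < 8281/144 ⇒ no cruise
v_peak = √(441/16·9/4) = √(3969/64) = 63/8
t_a = (63/8)/(9/4) = 7/2; t_c = 0
T = 2·7/2 = 7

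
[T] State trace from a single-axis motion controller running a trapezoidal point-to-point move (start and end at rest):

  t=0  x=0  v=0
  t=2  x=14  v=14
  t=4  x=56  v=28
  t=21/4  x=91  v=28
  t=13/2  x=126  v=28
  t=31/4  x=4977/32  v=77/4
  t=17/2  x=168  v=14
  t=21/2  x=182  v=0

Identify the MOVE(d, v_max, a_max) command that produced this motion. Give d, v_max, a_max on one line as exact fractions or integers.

d=182 v_max=28 a_max=7

final state: t=21/2, x=182, v=0 → d = 182
a_max = (14−0)/(2−0) = 7
max v = 28 over t∈[4,13/2] → v_max = 28
check: 28·(4+5/2) = 182 ✓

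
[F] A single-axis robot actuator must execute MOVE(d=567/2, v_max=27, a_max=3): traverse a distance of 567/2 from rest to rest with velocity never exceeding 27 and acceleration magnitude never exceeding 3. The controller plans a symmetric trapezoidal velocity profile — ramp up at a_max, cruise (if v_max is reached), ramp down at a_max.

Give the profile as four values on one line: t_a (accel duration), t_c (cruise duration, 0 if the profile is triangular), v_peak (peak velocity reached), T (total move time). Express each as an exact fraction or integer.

v_max²/a_max = 27²/3 = 243
567/2 ≥ 243 ⇒ cruise phase
t_a = 27/3 = 9; v_peak = 27
d_cruise = 567/2 − 243 = 81/2; t_c = (81/2)/27 = 3/2
T = 2·9 + 3/2 = 39/2

t_a=9 t_c=3/2 v_peak=27 T=39/2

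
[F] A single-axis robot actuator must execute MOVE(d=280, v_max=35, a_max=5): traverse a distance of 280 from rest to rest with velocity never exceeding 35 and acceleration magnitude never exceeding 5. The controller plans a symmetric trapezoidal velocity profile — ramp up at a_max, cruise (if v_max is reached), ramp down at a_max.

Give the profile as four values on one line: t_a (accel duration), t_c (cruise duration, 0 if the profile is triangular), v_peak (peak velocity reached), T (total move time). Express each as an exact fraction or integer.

t_a=7 t_c=1 v_peak=35 T=15

(v_max)²/a_max = 35²/5 = 245
280 ≥ 245 so v_max reached
t_a = 35/5 = 7; v_peak = 35
d_cruise = 280 − 245 = 35; t_c = 35/35 = 1
T = 2·7 + 1 = 15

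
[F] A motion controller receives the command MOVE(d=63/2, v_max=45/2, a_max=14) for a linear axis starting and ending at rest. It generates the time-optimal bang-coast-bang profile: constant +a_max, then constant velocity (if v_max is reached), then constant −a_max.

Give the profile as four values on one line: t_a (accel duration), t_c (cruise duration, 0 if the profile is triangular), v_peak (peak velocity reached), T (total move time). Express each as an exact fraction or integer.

t_a=3/2 t_c=0 v_peak=21 T=3

(v_max)²/a_max = (45/2)²/14 = 2025/56
63/2 < 2025/56 so t_c = 0
v_peak = √(63/2·14) = √441 = 21
t_a = 21/14 = 3/2; t_c = 0
T = 2·3/2 = 3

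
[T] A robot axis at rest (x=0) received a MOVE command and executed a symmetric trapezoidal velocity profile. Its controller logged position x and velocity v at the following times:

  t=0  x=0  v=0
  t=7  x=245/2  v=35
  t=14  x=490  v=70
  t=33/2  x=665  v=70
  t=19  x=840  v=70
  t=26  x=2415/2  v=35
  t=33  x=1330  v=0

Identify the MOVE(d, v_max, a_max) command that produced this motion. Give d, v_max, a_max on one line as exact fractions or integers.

final state: t=33, x=1330, v=0 → d = 1330
a_max = (35−0)/(7−0) = 5
max v = 70 over t∈[14,19] → v_max = 70
check: 70·(14+5) = 1330 ✓

d=1330 v_max=70 a_max=5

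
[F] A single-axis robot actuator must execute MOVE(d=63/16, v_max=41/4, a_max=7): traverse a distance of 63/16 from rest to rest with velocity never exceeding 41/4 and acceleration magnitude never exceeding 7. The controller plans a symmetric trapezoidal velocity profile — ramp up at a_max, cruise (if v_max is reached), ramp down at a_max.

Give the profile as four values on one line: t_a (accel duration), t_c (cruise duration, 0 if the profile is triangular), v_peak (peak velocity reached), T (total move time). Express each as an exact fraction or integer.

v_max²/a_max = (41/4)²/7 = 1681/112
63/16 < 1681/112 → triangular
v_peak = √(63/16·7) = √(441/16) = 21/4
t_a = (21/4)/7 = 3/4; t_c = 0
T = 2·3/4 = 3/2

t_a=3/4 t_c=0 v_peak=21/4 T=3/2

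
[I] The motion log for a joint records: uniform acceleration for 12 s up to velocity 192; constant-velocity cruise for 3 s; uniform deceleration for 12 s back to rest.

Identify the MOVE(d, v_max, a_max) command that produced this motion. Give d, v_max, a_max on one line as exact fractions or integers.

a_max = 192/12 = 16
d_a = ½·192·12 = 1152; d_c = 192·3 = 576
d = 2·1152 + 576 = 2880
t_c = 3 > 0 ⇒ limit active, v_max = 192

d=2880 v_max=192 a_max=16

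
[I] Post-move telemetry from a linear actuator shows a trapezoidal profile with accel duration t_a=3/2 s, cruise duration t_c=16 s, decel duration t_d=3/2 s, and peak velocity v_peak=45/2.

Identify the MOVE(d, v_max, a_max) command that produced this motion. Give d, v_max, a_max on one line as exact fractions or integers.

d=1575/4 v_max=45/2 a_max=15

a_max = (45/2)/(3/2) = 15
d_a = ½·45/2·3/2 = 135/8; d_c = 45/2·16 = 360
d = 2·135/8 + 360 = 1575/4
t_c = 16 > 0 ⇒ limit active, v_max = 45/2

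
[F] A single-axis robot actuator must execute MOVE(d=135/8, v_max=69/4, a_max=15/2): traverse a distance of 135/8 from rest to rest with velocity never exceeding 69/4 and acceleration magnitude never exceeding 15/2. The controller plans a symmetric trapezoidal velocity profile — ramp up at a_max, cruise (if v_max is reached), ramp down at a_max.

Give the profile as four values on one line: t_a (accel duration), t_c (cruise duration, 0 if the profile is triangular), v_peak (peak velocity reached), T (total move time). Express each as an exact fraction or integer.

vₘ²/aₘ = (69/4)²/(15/2) = 1587/40
135/8 < 1587/40 so t_c = 0
v_peak = √(135/8·15/2) = √(2025/16) = 45/4
t_a = (45/4)/(15/2) = 3/2; t_c = 0
T = 2·3/2 = 3

t_a=3/2 t_c=0 v_peak=45/4 T=3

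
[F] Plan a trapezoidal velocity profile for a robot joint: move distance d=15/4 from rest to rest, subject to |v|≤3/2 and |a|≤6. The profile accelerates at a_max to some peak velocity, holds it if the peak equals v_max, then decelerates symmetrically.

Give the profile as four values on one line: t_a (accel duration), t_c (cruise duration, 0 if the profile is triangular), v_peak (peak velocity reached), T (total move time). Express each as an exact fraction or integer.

t_a=1/4 t_c=9/4 v_peak=3/2 T=11/4

(v_max)²/a_max = (3/2)²/6 = 3/8
15/4 ≥ 3/8 → trapezoidal
t_a = (3/2)/6 = 1/4; v_peak = 3/2
d_cruise = 15/4 − 3/8 = 27/8; t_c = (27/8)/(3/2) = 9/4
T = 2·1/4 + 9/4 = 11/4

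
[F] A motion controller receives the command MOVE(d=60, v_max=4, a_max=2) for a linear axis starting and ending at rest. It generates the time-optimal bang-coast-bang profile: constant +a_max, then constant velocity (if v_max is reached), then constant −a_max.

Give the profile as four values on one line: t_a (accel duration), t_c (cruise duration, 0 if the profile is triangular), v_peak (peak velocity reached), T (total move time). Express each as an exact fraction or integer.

t_a=2 t_c=13 v_peak=4 T=17

vₘ²/aₘ = 4²/2 = 8
60 ≥ 8 ⇒ cruise phase
t_a = 4/2 = 2; v_peak = 4
d_cruise = 60 − 8 = 52; t_c = 52/4 = 13
T = 2·2 + 13 = 17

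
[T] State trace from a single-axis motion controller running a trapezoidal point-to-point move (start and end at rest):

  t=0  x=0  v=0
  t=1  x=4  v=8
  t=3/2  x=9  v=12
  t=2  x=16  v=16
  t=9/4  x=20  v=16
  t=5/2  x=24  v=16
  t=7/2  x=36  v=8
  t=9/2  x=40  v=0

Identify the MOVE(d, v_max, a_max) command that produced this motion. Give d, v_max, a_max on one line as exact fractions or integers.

final state: t=9/2, x=40, v=0 → d = 40
a_max = (8−0)/(1−0) = 8
max v = 16 over t∈[2,5/2] → v_max = 16
check: 16·(2+1/2) = 40 ✓

d=40 v_max=16 a_max=8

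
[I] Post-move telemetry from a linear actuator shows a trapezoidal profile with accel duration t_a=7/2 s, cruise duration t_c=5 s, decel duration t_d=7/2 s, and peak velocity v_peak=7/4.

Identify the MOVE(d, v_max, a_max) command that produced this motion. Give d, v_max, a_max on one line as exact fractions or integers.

a_max = (7/4)/(7/2) = 1/2
d_a = ½·7/4·7/2 = 49/16; d_c = 7/4·5 = 35/4
d = 2·49/16 + 35/4 = 119/8
t_c = 5 > 0 → v_max = v_peak = 7/4

d=119/8 v_max=7/4 a_max=1/2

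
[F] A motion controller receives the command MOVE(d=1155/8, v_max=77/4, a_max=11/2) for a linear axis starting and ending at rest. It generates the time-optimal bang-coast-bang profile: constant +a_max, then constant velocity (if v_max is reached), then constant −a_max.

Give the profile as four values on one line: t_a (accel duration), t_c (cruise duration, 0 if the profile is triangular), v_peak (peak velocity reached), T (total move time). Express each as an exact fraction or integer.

t_a=7/2 t_c=4 v_peak=77/4 T=11

vₘ²/aₘ = (77/4)²/(11/2) = 539/8
1155/8 ≥ 539/8 so v_max reached
t_a = (77/4)/(11/2) = 7/2; v_peak = 77/4
d_cruise = 1155/8 − 539/8 = 77; t_c = 77/(77/4) = 4
T = 2·7/2 + 4 = 11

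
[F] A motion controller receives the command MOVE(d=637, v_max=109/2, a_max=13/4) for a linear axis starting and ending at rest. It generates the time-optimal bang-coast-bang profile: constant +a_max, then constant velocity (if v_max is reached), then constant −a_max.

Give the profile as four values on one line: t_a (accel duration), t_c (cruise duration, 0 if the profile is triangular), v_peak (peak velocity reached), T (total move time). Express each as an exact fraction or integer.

t_a=14 t_c=0 v_peak=91/2 T=28

vₘ²/aₘ = (109/2)²/(13/4) = 11881/13
637 < 11881/13 → triangular
v_peak = √(637·13/4) = √(8281/4) = 91/2
t_a = (91/2)/(13/4) = 14; t_c = 0
T = 2·14 = 28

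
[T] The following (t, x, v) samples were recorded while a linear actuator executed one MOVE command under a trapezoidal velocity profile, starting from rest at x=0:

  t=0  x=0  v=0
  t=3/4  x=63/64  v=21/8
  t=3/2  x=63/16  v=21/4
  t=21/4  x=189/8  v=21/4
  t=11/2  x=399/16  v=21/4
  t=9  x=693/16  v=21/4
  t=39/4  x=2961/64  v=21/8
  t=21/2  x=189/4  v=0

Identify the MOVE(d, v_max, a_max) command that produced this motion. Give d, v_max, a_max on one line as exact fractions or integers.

d=189/4 v_max=21/4 a_max=7/2

final state: t=21/2, x=189/4, v=0 → d = 189/4
a_max = (21/8−0)/(3/4−0) = 7/2
max v = 21/4 over t∈[3/2,9] → v_max = 21/4
check: 21/4·(3/2+15/2) = 189/4 ✓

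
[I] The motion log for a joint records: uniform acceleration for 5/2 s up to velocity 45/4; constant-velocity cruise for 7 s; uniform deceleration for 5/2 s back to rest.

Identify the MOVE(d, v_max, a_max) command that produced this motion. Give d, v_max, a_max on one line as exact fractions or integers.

a_max = (45/4)/(5/2) = 9/2
d_a = ½·45/4·5/2 = 225/16; d_c = 45/4·7 = 315/4
d = 2·225/16 + 315/4 = 855/8
t_c = 7 > 0 so v_max = 45/4

d=855/8 v_max=45/4 a_max=9/2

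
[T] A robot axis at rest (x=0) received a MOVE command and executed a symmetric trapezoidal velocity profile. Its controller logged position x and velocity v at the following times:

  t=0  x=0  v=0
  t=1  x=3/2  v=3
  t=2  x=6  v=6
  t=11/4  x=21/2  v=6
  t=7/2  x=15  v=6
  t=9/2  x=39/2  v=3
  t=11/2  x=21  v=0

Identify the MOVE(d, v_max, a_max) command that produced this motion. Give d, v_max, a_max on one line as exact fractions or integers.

d=21 v_max=6 a_max=3

final state: t=11/2, x=21, v=0 → d = 21
a_max = (3−0)/(1−0) = 3
max v = 6 over t∈[2,7/2] → v_max = 6
check: 6·(2+3/2) = 21 ✓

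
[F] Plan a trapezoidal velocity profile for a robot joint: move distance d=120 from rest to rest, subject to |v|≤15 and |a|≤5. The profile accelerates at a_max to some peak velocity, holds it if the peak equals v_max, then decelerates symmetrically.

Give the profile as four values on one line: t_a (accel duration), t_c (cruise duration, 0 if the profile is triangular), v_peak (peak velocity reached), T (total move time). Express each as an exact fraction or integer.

t_a=3 t_c=5 v_peak=15 T=11

(v_max)²/a_max = 15²/5 = 45
120 ≥ 45 so v_max reached
t_a = 15/5 = 3; v_peak = 15
d_cruise = 120 − 45 = 75; t_c = 75/15 = 5
T = 2·3 + 5 = 11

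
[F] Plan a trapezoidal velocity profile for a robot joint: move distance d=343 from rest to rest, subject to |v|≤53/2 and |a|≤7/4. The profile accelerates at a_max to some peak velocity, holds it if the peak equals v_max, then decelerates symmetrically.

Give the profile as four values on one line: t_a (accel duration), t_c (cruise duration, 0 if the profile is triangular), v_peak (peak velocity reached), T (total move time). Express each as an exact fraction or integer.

t_a=14 t_c=0 v_peak=49/2 T=28

(v_max)²/a_max = (53/2)²/(7/4) = 2809/7
343 < 2809/7 so t_c = 0
v_peak = √(343·7/4) = √(2401/4) = 49/2
t_a = (49/2)/(7/4) = 14; t_c = 0
T = 2·14 = 28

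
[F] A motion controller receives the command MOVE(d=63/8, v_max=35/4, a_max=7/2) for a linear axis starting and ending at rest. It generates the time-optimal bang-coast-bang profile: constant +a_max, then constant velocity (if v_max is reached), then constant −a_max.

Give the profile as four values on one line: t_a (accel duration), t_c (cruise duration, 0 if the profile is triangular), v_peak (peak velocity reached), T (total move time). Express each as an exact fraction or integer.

t_a=3/2 t_c=0 v_peak=21/4 T=3

vₘ²/aₘ = (35/4)²/(7/2) = 175/8
63/8 < 175/8 ⇒ no cruise
v_peak = √(63/8·7/2) = √(441/16) = 21/4
t_a = (21/4)/(7/2) = 3/2; t_c = 0
T = 2·3/2 = 3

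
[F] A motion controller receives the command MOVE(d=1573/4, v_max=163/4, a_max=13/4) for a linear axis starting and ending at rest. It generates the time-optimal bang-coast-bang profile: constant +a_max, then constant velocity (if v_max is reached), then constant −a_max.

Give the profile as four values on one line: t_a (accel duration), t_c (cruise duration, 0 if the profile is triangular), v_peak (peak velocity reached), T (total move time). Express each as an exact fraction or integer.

vₘ²/aₘ = (163/4)²/(13/4) = 26569/52
1573/4 < 26569/52 ⇒ no cruise
v_peak = √(1573/4·13/4) = √(20449/16) = 143/4
t_a = (143/4)/(13/4) = 11; t_c = 0
T = 2·11 = 22

t_a=11 t_c=0 v_peak=143/4 T=22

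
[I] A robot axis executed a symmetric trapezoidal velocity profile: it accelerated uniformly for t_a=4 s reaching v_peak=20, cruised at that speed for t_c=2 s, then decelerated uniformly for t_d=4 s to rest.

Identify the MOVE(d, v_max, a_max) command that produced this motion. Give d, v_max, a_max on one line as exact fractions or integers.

d=120 v_max=20 a_max=5

a_max = 20/4 = 5
d_a = ½·20·4 = 40; d_c = 20·2 = 40
d = 2·40 + 40 = 120
t_c = 2 > 0 so v_max = 20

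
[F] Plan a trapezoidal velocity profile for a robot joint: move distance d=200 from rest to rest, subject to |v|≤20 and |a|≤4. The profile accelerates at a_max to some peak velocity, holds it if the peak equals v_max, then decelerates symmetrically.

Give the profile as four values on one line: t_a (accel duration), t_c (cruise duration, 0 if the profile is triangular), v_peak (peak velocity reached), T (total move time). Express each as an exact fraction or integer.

(v_max)²/a_max = 20²/4 = 100
200 ≥ 100 ⇒ cruise phase
t_a = 20/4 = 5; v_peak = 20
d_cruise = 200 − 100 = 100; t_c = 100/20 = 5
T = 2·5 + 5 = 15

t_a=5 t_c=5 v_peak=20 T=15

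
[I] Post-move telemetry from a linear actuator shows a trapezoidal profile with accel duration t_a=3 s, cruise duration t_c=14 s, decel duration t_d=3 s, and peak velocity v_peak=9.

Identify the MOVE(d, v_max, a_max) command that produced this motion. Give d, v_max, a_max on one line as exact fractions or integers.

d=153 v_max=9 a_max=3

a_max = 9/3 = 3
d_a = ½·9·3 = 27/2; d_c = 9·14 = 126
d = 2·27/2 + 126 = 153
t_c = 14 > 0 so v_max = 9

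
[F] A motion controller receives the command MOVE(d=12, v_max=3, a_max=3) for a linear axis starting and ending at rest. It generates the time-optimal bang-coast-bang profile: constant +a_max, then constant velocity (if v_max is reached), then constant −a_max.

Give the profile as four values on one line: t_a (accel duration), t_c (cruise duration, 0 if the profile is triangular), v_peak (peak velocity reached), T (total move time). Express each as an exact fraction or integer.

t_a=1 t_c=3 v_peak=3 T=5

v_max²/a_max = 3²/3 = 3
12 ≥ 3 so v_max reached
t_a = 3/3 = 1; v_peak = 3
d_cruise = 12 − 3 = 9; t_c = 9/3 = 3
T = 2·1 + 3 = 5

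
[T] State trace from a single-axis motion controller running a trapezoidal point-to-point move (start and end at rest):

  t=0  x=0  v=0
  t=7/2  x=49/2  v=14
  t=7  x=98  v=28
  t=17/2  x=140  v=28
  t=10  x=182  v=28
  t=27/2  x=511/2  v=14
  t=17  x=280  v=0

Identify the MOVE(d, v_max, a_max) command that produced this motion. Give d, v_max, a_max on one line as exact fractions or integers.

d=280 v_max=28 a_max=4

final state: t=17, x=280, v=0 → d = 280
a_max = (14−0)/(7/2−0) = 4
max v = 28 over t∈[7,10] → v_max = 28
check: 28·(7+3) = 280 ✓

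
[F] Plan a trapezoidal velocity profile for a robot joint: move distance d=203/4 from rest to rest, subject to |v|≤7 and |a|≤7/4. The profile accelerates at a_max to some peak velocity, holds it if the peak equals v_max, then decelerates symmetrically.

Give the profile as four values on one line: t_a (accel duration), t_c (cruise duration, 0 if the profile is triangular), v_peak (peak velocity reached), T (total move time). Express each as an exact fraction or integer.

(v_max)²/a_max = 7²/(7/4) = 28
203/4 ≥ 28 ⇒ cruise phase
t_a = 7/(7/4) = 4; v_peak = 7
d_cruise = 203/4 − 28 = 91/4; t_c = (91/4)/7 = 13/4
T = 2·4 + 13/4 = 45/4

t_a=4 t_c=13/4 v_peak=7 T=45/4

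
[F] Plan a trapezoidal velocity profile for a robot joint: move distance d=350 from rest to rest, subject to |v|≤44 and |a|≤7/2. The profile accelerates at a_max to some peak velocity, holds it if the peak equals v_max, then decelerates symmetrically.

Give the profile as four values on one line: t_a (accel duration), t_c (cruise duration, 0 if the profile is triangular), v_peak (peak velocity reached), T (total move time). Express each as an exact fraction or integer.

t_a=10 t_c=0 v_peak=35 T=20

(v_max)²/a_max = 44²/(7/2) = 3872/7
350 < 3872/7 so t_c = 0
v_peak = √(350·7/2) = √1225 = 35
t_a = 35/(7/2) = 10; t_c = 0
T = 2·10 = 20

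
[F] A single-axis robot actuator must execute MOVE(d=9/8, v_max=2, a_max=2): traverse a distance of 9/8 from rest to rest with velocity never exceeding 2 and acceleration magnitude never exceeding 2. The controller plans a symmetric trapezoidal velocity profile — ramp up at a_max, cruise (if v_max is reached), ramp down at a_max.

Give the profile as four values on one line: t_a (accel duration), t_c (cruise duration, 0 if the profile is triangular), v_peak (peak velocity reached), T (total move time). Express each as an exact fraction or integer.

t_a=3/4 t_c=0 v_peak=3/2 T=3/2

vₘ²/aₘ = 2²/2 = 2
9/8 < 2 → triangular
v_peak = √(9/8·2) = √(9/4) = 3/2
t_a = (3/2)/2 = 3/4; t_c = 0
T = 2·3/4 = 3/2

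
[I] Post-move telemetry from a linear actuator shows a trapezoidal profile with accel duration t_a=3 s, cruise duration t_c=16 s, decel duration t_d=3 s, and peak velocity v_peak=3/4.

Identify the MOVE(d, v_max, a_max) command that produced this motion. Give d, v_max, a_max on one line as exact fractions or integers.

a_max = (3/4)/3 = 1/4
d_a = ½·3/4·3 = 9/8; d_c = 3/4·16 = 12
d = 2·9/8 + 12 = 57/4
t_c = 16 > 0 ⇒ limit active, v_max = 3/4

d=57/4 v_max=3/4 a_max=1/4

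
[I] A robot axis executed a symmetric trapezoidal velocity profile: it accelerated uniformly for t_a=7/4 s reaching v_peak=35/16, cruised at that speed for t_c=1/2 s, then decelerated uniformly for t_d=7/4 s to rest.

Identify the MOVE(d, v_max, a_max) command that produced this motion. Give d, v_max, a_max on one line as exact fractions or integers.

a_max = (35/16)/(7/4) = 5/4
d_a = ½·35/16·7/4 = 245/128; d_c = 35/16·1/2 = 35/32
d = 2·245/128 + 35/32 = 315/64
t_c = 1/2 > 0 ⇒ limit active, v_max = 35/16

d=315/64 v_max=35/16 a_max=5/4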